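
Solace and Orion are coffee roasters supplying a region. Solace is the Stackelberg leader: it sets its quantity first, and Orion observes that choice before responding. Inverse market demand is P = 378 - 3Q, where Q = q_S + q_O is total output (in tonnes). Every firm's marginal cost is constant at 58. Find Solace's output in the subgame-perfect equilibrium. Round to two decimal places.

Solve by backward induction. Given q_S, the follower Orion maximises π_O = (378 - 3q_S - 3q_O)q_O - 58q_O.
Follower FOC: 320 - 3q_S - 6q_O = 0, so q_O(q_S) = (320 - 3q_S)/6.
The leader anticipates this reaction. Substituting into P = 378 - 3Q gives P = 218 - (3/2)q_S, so π_S = (218 - (3/2)q_S)q_S - 58q_S.
The leader's first-order condition 160 - 3q_S = 0 yields q_S = 160/3.
Then q_O = (320 - 3·(160/3))/6 = 80/3.

53.33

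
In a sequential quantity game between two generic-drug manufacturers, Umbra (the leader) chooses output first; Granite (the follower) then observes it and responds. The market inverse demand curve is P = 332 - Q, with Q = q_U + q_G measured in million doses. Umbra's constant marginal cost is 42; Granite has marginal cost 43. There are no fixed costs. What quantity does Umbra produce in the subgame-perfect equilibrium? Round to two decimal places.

145.50

The follower Granite best-responds to any q_U: π_G = (332 - Q)q_G - 43q_G.
∂π_G/∂q_G = 289 - q_U - 2q_G = 0 gives the reaction function q_G = (289 - q_U)/2.
The leader anticipates this reaction. Substituting into P = 332 - Q gives P = 375/2 - (1/2)q_U, so π_U = (375/2 - (1/2)q_U)q_U - 42q_U.
The leader's first-order condition 291/2 - q_U = 0 yields q_U = 291/2.
Then q_G = (289 - 291/2)/2 = 287/4.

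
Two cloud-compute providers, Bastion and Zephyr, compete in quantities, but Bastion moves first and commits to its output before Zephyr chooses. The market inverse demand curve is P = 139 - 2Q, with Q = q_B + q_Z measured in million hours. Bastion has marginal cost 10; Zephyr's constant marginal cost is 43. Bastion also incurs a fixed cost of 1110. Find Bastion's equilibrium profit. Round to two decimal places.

Solve by backward induction. Given q_B, the follower Zephyr maximises π_Z = (139 - 2q_B - 2q_Z)q_Z - 43q_Z.
Follower FOC: 96 - 2q_B - 4q_Z = 0, so q_Z(q_B) = (96 - 2q_B)/4.
Bastion substitutes q_Z(q_B) into its own profit: π_B = q_B(139 - 2q_B - (96 - 2q_B)/2) - 10q_B = (91 - q_B)q_B - 10q_B.
The leader's first-order condition 81 - 2q_B = 0 yields q_B = 81/2.
Then q_Z = (96 - 2·(81/2))/4 = 15/4.
Price P = 139 - 2·(177/4) = 101/2.
Bastion's profit: (101/2 - 10)·(81/2) - 1110 = 530.2500.

530.25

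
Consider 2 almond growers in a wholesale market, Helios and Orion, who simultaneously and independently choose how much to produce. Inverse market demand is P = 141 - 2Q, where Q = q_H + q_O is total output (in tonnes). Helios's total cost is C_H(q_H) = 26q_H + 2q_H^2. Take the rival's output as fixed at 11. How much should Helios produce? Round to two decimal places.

11.63

With the rival's output fixed at 11, Helios's profit is π_H = (141 - 2·11 - 2q_H)q_H - (26q_H + 2q_H²) = (119 - 2q_H)q_H - (26q_H + 2q_H²).
∂π_H/∂q_H = 93 - 8q_H = 0, so q_H = 93/8.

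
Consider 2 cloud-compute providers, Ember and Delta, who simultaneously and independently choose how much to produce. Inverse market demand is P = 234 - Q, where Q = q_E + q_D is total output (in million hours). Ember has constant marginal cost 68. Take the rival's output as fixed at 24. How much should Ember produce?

71

With the rival's output fixed at 24, Ember's profit is π_E = (234 - 24 - q_E)q_E - (68q_E) = (210 - q_E)q_E - (68q_E).
∂π_E/∂q_E = 142 - 2q_E = 0, so q_E = 71.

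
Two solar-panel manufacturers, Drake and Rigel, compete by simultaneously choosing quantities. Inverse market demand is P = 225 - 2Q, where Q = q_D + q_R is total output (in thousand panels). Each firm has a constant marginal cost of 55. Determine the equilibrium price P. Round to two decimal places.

Each firm earns π_i = (225 - 2Q)q_i - 55q_i.
Setting ∂π_i/∂q_i = 0 with rivals' quantities fixed: 170 - 4q_i - 2q_j = 0.
By symmetry each firm produces the same amount; substituting q_j = q_i yields q_i = 170/6 = 85/3.
Total output Q = 170/3, so price P = 225 - 2·(170/3) = 335/3.

111.67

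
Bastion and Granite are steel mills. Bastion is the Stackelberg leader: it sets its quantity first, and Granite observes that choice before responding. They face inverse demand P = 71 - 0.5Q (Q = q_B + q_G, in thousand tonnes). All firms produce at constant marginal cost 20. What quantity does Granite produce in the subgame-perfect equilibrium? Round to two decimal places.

25.50

Solve by backward induction. Given q_B, the follower Granite maximises π_G = (71 - (1/2)q_B - (1/2)q_G)q_G - 20q_G.
Setting the follower's marginal profit to zero, 51 - (1/2)q_B - q_G = 0, i.e. q_G = (51 - (1/2)q_B).
The leader anticipates this reaction. Substituting into P = 71 - 0.5Q gives P = 91/2 - (1/4)q_B, so π_B = (91/2 - (1/4)q_B)q_B - 20q_B.
The leader's first-order condition 51/2 - (1/2)q_B = 0 yields q_B = 51.
Then q_G = (51 - (1/2)·51) = 51/2.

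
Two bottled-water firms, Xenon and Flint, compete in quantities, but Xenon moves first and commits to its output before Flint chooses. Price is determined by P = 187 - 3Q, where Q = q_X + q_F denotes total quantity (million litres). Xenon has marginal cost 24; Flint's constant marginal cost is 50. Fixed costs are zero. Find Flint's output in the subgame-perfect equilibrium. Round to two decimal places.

7.08

The follower Flint best-responds to any q_X: π_F = (187 - 3Q)q_F - 50q_F.
Follower FOC: 137 - 3q_X - 6q_F = 0, so q_F(q_X) = (137 - 3q_X)/6.
The leader anticipates this reaction. Substituting into P = 187 - 3Q gives P = 237/2 - (3/2)q_X, so π_X = (237/2 - (3/2)q_X)q_X - 24q_X.
The leader's first-order condition 189/2 - 3q_X = 0 yields q_X = 63/2.
Then q_F = (137 - 3·(63/2))/6 = 85/12.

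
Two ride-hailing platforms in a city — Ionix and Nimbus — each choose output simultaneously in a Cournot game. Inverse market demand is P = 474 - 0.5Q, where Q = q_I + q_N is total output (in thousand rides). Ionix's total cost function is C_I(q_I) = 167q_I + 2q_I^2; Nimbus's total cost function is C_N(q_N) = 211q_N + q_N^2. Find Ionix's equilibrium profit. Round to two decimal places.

Ionix's profit: π_I = (474 - 0.5Q)q_I - (167q_I + 2q_I²). Setting ∂π_I/∂q_I = 0: 307 - 5q_I - (1/2)(q_N) = 0.
Nimbus's first-order condition: 263 - 3q_N - (1/2)(q_I) = 0.
Best responses: q_I = (307 - (1/2)q_N)/5, q_N = (263 - (1/2)q_I)/3.
Substituting one into the other gives q_I = 53.5254 and q_N = 78.7458.
Price P = 474 - (1/2)·132.2712 = 407.8644.
Ionix's profit: 407.8644·53.5254 - 167·53.5254 - 2·53.5254² = 7162.4275.

7162.43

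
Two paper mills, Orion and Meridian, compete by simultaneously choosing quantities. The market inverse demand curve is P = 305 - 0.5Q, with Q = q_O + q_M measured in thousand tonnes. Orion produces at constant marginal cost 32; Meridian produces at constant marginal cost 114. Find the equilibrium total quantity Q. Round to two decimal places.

Orion's profit: π_O = (305 - 0.5Q)q_O - (32q_O). Setting ∂π_O/∂q_O = 0: 273 - q_O - (1/2)(q_M) = 0.
Meridian's first-order condition: 191 - q_M - (1/2)(q_O) = 0.
Rearranging gives the reaction functions q_O = (273 - (1/2)q_M) and q_M = (191 - (1/2)q_O).
Solving the pair: q_O = 710/3, q_M = 218/3.
Total output Q = 710/3 + 218/3 = 928/3.

309.33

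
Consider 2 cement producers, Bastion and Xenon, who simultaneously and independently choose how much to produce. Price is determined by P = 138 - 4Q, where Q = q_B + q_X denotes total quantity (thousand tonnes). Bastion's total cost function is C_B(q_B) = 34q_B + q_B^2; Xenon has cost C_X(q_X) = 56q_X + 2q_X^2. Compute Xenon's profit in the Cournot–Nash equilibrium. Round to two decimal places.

90.54

Bastion's profit: π_B = (138 - 4Q)q_B - (34q_B + q_B²). Setting ∂π_B/∂q_B = 0: 104 - 10q_B - 4(q_X) = 0.
Xenon's first-order condition: 82 - 12q_X - 4(q_B) = 0.
Rearranging gives the reaction functions q_B = (104 - 4q_X)/10 and q_X = (82 - 4q_B)/12.
Solving the pair: q_B = 115/13, q_X = 101/26.
Price P = 138 - 4·(331/26) = 1132/13.
Xenon's profit: (1132/13)·(101/26) - 56·(101/26) - 2(101/26)² = 90.5414.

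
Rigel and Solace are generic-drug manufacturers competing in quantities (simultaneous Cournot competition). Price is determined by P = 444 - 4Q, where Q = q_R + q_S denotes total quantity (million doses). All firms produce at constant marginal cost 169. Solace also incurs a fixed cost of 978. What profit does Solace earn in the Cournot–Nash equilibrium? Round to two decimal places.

1122.69

Each firm earns π_i = (444 - 4Q)q_i - 169q_i.
Setting ∂π_i/∂q_i = 0 with rivals' quantities fixed: 275 - 8q_i - 4q_j = 0.
By symmetry each firm produces the same amount; substituting q_j = q_i yields q_i = 275/12.
Price P = 444 - 4·(275/6) = 782/3.
Solace's profit: (782/3 - 169)·(275/12) - 978 = 1122.6944.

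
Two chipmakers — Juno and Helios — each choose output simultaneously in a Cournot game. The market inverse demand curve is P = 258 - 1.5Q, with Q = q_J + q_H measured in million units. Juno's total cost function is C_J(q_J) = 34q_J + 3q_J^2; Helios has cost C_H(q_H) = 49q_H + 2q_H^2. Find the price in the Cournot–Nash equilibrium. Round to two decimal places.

188.88

Juno's profit: π_J = (258 - 1.5Q)q_J - (34q_J + 3q_J²). Setting ∂π_J/∂q_J = 0: 224 - 9q_J - (3/2)(q_H) = 0.
Helios's profit: π_H = (258 - 1.5Q)q_H - (49q_H + 2q_H²). Setting ∂π_H/∂q_H = 0: 209 - 7q_H - (3/2)(q_J) = 0.
So q_J = (224 - (3/2)q_H)/9 and q_H = (209 - (3/2)q_J)/7.
Solving the pair: q_J = 20.6502, q_H = 25.4321.
Total output Q = 46.0823, so price P = 258 - (3/2)·46.0823 = 188.8765.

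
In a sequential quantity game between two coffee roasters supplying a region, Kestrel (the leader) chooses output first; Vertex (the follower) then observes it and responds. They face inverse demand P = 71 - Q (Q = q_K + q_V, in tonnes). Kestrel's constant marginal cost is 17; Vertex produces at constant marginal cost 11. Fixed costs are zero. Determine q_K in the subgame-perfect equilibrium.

24

The follower Vertex best-responds to any q_K: π_V = (71 - Q)q_V - 11q_V.
∂π_V/∂q_V = 60 - q_K - 2q_V = 0 gives the reaction function q_V = (60 - q_K)/2.
The leader anticipates this reaction. Substituting into P = 71 - Q gives P = 41 - (1/2)q_K, so π_K = (41 - (1/2)q_K)q_K - 17q_K.
Leader FOC: 24 - q_K = 0, so q_K = 24.
Then q_V = (60 - 24)/2 = 18.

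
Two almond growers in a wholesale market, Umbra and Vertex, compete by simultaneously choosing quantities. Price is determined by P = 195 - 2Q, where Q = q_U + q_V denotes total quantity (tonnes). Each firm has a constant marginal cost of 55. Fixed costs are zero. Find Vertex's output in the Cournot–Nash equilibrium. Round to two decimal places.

23.33

A representative firm's profit is π_i = q_i(195 - 2Q) - 55q_i.
Setting ∂π_i/∂q_i = 0 with rivals' quantities fixed: 140 - 4q_i - 2q_j = 0.
With identical firms every q_j equals q_i, so q_j = q_i and 140 = 6q_i, giving q_i = 70/3.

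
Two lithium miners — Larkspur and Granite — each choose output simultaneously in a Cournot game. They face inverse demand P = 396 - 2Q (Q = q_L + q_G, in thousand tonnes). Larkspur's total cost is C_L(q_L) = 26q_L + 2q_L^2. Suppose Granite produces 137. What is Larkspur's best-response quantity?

12

With the rival's output fixed at 137, Larkspur's profit is π_L = (396 - 2·137 - 2q_L)q_L - (26q_L + 2q_L²) = (122 - 2q_L)q_L - (26q_L + 2q_L²).
∂π_L/∂q_L = 96 - 8q_L = 0, so q_L = 12.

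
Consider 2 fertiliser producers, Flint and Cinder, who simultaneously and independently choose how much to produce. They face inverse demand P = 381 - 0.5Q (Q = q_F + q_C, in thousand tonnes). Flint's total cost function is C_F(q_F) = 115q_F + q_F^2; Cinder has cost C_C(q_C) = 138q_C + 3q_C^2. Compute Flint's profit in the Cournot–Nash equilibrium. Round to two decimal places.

10553.66

Flint's profit: π_F = (381 - 0.5Q)q_F - (115q_F + q_F²). Setting ∂π_F/∂q_F = 0: 266 - 3q_F - (1/2)(q_C) = 0.
Cinder's first-order condition: 243 - 7q_C - (1/2)(q_F) = 0.
Best responses: q_F = (266 - (1/2)q_C)/3, q_C = (243 - (1/2)q_F)/7.
Substituting one into the other gives q_F = 83.8795 and q_C = 28.7229.
Price P = 381 - (1/2)·112.6024 = 324.6988.
Flint's profit: 324.6988·83.8795 - 115·83.8795 - 83.8795² = 10553.6603.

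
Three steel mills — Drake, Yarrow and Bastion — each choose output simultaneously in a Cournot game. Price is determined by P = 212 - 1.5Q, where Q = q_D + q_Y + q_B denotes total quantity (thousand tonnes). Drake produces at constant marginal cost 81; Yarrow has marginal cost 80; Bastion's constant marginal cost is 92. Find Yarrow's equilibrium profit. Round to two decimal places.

Drake's profit: π_D = (212 - 1.5Q)q_D - (81q_D). Setting ∂π_D/∂q_D = 0: 131 - 3q_D - (3/2)(q_Y + q_B) = 0.
Yarrow's profit: π_Y = (212 - 1.5Q)q_Y - (80q_Y). Setting ∂π_Y/∂q_Y = 0: 132 - 3q_Y - (3/2)(q_D + q_B) = 0.
Bastion's first-order condition: 120 - 3q_B - (3/2)(q_D + q_Y) = 0.
Summing all 3 equations gives 383 − 6Q = 0, hence Q = 383/6.
Back-substituting: q_D = (131 − 383/4)/(3/2) = 47/2, q_Y = (132 − 383/4)/(3/2) = 145/6, q_B = (120 − 383/4)/(3/2) = 97/6.
Price P = 212 - (3/2)·(383/6) = 465/4.
Yarrow's profit: (465/4 - 80)·(145/6) = 876.0417.

876.04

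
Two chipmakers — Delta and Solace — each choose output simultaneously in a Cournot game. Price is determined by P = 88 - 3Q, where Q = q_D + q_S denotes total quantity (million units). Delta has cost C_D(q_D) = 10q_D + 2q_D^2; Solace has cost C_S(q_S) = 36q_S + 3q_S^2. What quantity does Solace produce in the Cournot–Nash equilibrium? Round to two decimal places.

Delta's profit: π_D = (88 - 3Q)q_D - (10q_D + 2q_D²). Setting ∂π_D/∂q_D = 0: 78 - 10q_D - 3(q_S) = 0.
Solace's profit: π_S = (88 - 3Q)q_S - (36q_S + 3q_S²). Setting ∂π_S/∂q_S = 0: 52 - 12q_S - 3(q_D) = 0.
Rearranging gives the reaction functions q_D = (78 - 3q_S)/10 and q_S = (52 - 3q_D)/12.
Solving the pair: q_D = 260/37, q_S = 286/111.

2.58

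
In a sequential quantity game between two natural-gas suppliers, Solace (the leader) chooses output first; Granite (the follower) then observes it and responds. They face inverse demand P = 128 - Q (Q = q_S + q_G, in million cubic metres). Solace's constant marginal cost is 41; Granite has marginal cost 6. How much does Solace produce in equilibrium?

26

Solve by backward induction. Given q_S, the follower Granite maximises π_G = (128 - q_S - q_G)q_G - 6q_G.
Follower FOC: 122 - q_S - 2q_G = 0, so q_G(q_S) = (122 - q_S)/2.
The leader anticipates this reaction. Substituting into P = 128 - Q gives P = 67 - (1/2)q_S, so π_S = (67 - (1/2)q_S)q_S - 41q_S.
Maximising: ∂π_S/∂q_S = 26 - q_S = 0, giving q_S = 26.
Then q_G = (122 - 26)/2 = 48.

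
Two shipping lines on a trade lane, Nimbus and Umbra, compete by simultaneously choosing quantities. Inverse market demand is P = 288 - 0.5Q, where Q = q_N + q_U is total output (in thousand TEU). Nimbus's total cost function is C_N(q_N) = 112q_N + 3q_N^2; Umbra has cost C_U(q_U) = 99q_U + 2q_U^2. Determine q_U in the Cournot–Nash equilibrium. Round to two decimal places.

Nimbus's profit: π_N = (288 - 0.5Q)q_N - (112q_N + 3q_N²). Setting ∂π_N/∂q_N = 0: 176 - 7q_N - (1/2)(q_U) = 0.
Umbra's profit: π_U = (288 - 0.5Q)q_U - (99q_U + 2q_U²). Setting ∂π_U/∂q_U = 0: 189 - 5q_U - (1/2)(q_N) = 0.
So q_N = (176 - (1/2)q_U)/7 and q_U = (189 - (1/2)q_N)/5.
Substituting one into the other gives q_N = 22.6043 and q_U = 35.5396.

35.54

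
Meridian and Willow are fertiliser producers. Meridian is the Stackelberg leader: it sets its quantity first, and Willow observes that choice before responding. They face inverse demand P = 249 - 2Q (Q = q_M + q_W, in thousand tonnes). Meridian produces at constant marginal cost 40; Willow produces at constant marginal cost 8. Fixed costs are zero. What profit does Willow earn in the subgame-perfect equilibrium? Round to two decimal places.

2907.03

The follower Willow best-responds to any q_M: π_W = (249 - 2Q)q_W - 8q_W.
Follower FOC: 241 - 2q_M - 4q_W = 0, so q_W(q_M) = (241 - 2q_M)/4.
The leader anticipates this reaction. Substituting into P = 249 - 2Q gives P = 257/2 - q_M, so π_M = (257/2 - q_M)q_M - 40q_M.
The leader's first-order condition 177/2 - 2q_M = 0 yields q_M = 177/4.
Then q_W = (241 - 2·(177/4))/4 = 305/8.
Price P = 249 - 2·(659/8) = 337/4.
Willow's profit: (337/4 - 8)·(305/8) = 2907.0313.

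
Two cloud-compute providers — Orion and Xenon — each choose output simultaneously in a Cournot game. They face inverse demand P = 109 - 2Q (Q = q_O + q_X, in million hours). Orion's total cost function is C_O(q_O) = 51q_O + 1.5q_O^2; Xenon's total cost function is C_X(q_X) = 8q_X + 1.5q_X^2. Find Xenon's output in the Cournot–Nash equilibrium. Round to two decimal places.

Orion's profit: π_O = (109 - 2Q)q_O - (51q_O + (3/2)q_O²). Setting ∂π_O/∂q_O = 0: 58 - 7q_O - 2(q_X) = 0.
Xenon's profit: π_X = (109 - 2Q)q_X - (8q_X + (3/2)q_X²). Setting ∂π_X/∂q_X = 0: 101 - 7q_X - 2(q_O) = 0.
Rearranging gives the reaction functions q_O = (58 - 2q_X)/7 and q_X = (101 - 2q_O)/7.
Solving the pair: q_O = 68/15, q_X = 197/15.

13.13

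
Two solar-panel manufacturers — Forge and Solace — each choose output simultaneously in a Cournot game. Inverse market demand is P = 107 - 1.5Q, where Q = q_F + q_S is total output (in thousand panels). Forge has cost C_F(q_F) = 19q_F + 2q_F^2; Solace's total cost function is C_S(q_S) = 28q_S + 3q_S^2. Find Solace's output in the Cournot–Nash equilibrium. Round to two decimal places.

6.93

Forge's profit: π_F = (107 - 1.5Q)q_F - (19q_F + 2q_F²). Setting ∂π_F/∂q_F = 0: 88 - 7q_F - (3/2)(q_S) = 0.
Solace's profit: π_S = (107 - 1.5Q)q_S - (28q_S + 3q_S²). Setting ∂π_S/∂q_S = 0: 79 - 9q_S - (3/2)(q_F) = 0.
So q_F = (88 - (3/2)q_S)/7 and q_S = (79 - (3/2)q_F)/9.
Substituting one into the other gives q_F = 898/81 and q_S = 6.9300.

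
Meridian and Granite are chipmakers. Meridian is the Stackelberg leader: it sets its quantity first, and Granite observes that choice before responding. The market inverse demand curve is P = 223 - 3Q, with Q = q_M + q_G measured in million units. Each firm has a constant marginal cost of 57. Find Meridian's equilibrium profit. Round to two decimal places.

The follower Granite best-responds to any q_M: π_G = (223 - 3Q)q_G - 57q_G.
Setting the follower's marginal profit to zero, 166 - 3q_M - 6q_G = 0, i.e. q_G = (166 - 3q_M)/6.
Meridian substitutes q_G(q_M) into its own profit: π_M = q_M(223 - 3q_M - (166 - 3q_M)/2) - 57q_M = (140 - (3/2)q_M)q_M - 57q_M.
The leader's first-order condition 83 - 3q_M = 0 yields q_M = 83/3.
Then q_G = (166 - 3·(83/3))/6 = 83/6.
Price P = 223 - 3·(83/2) = 197/2.
Meridian's profit: (197/2 - 57)·(83/3) = 1148.1667.

1148.17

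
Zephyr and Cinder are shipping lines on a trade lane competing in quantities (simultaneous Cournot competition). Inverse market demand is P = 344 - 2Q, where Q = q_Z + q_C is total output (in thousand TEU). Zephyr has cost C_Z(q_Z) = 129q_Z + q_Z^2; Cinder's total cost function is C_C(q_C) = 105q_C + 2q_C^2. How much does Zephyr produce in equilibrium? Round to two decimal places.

28.23

Zephyr's profit: π_Z = (344 - 2Q)q_Z - (129q_Z + q_Z²). Setting ∂π_Z/∂q_Z = 0: 215 - 6q_Z - 2(q_C) = 0.
Cinder's first-order condition: 239 - 8q_C - 2(q_Z) = 0.
Rearranging gives the reaction functions q_Z = (215 - 2q_C)/6 and q_C = (239 - 2q_Z)/8.
Substituting one into the other gives q_Z = 621/22 and q_C = 251/11.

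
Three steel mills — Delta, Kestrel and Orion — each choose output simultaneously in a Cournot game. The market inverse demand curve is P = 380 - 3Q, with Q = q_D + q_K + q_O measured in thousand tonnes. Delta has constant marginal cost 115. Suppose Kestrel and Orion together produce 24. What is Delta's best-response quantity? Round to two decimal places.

32.17

With rivals' combined output fixed at 24, Delta's profit is π_D = (380 - 3·24 - 3q_D)q_D - (115q_D) = (308 - 3q_D)q_D - (115q_D).
∂π_D/∂q_D = 193 - 6q_D = 0, so q_D = 193/6.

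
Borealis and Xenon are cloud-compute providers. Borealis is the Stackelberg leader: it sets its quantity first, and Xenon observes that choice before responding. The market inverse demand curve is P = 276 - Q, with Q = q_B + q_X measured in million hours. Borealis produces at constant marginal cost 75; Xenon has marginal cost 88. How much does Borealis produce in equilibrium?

Solve by backward induction. Given q_B, the follower Xenon maximises π_X = (276 - q_B - q_X)q_X - 88q_X.
Setting the follower's marginal profit to zero, 188 - q_B - 2q_X = 0, i.e. q_X = (188 - q_B)/2.
Borealis substitutes q_X(q_B) into its own profit: π_B = q_B(276 - q_B - (188 - q_B)/2) - 75q_B = (182 - (1/2)q_B)q_B - 75q_B.
Maximising: ∂π_B/∂q_B = 107 - q_B = 0, giving q_B = 107.
Then q_X = (188 - 107)/2 = 81/2.

107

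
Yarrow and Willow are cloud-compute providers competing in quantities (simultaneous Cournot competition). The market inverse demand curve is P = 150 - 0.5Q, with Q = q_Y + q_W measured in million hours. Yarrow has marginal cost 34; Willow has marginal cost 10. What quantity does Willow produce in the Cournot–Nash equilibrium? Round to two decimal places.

109.33

Yarrow's profit: π_Y = (150 - 0.5Q)q_Y - (34q_Y). Setting ∂π_Y/∂q_Y = 0: 116 - q_Y - (1/2)(q_W) = 0.
Willow's profit: π_W = (150 - 0.5Q)q_W - (10q_W). Setting ∂π_W/∂q_W = 0: 140 - q_W - (1/2)(q_Y) = 0.
So q_Y = (116 - (1/2)q_W) and q_W = (140 - (1/2)q_Y).
Solving the pair: q_Y = 184/3, q_W = 328/3.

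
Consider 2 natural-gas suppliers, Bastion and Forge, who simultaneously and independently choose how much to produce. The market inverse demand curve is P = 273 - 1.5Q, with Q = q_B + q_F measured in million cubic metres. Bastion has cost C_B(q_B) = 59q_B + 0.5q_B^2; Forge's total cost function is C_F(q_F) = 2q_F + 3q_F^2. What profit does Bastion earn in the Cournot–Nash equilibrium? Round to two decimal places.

4054.00

Bastion's profit: π_B = (273 - 1.5Q)q_B - (59q_B + (1/2)q_B²). Setting ∂π_B/∂q_B = 0: 214 - 4q_B - (3/2)(q_F) = 0.
Forge's first-order condition: 271 - 9q_F - (3/2)(q_B) = 0.
Best responses: q_B = (214 - (3/2)q_F)/4, q_F = (271 - (3/2)q_B)/9.
Solving the pair: q_B = 45.0222, q_F = 22.6074.
Price P = 273 - (3/2)·(1826/27) = 1544/9.
Bastion's profit: (1544/9)·45.0222 - 59·45.0222 - (1/2)·45.0222² = 4054.0010.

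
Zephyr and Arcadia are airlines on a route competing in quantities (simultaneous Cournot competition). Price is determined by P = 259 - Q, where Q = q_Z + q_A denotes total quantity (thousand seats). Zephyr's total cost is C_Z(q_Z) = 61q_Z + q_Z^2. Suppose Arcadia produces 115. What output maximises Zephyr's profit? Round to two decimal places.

With the rival's output fixed at 115, Zephyr's profit is π_Z = (259 - 115 - q_Z)q_Z - (61q_Z + q_Z²) = (144 - q_Z)q_Z - (61q_Z + q_Z²).
∂π_Z/∂q_Z = 83 - 4q_Z = 0, so q_Z = 83/4.

20.75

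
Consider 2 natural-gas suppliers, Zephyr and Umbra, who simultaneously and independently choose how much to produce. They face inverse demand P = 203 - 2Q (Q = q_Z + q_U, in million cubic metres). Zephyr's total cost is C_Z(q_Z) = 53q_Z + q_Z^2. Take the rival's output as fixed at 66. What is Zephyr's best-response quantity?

With the rival's output fixed at 66, Zephyr's profit is π_Z = (203 - 2·66 - 2q_Z)q_Z - (53q_Z + q_Z²) = (71 - 2q_Z)q_Z - (53q_Z + q_Z²).
∂π_Z/∂q_Z = 18 - 6q_Z = 0, so q_Z = 3.

3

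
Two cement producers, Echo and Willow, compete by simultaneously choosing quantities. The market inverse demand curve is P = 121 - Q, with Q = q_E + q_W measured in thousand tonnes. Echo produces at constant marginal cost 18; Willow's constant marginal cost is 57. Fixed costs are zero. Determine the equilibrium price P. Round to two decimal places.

65.33

Echo's profit: π_E = (121 - Q)q_E - (18q_E). Setting ∂π_E/∂q_E = 0: 103 - 2q_E - (q_W) = 0.
Willow's profit: π_W = (121 - Q)q_W - (57q_W). Setting ∂π_W/∂q_W = 0: 64 - 2q_W - (q_E) = 0.
Rearranging gives the reaction functions q_E = (103 - q_W)/2 and q_W = (64 - q_E)/2.
Solving the pair: q_E = 142/3, q_W = 25/3.
Total output Q = 167/3, so price P = 121 - 167/3 = 196/3.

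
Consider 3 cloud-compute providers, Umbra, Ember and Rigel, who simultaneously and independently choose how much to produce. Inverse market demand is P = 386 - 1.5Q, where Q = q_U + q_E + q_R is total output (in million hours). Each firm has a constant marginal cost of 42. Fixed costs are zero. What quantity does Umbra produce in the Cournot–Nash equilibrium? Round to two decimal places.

A representative firm's profit is π_i = q_i(386 - 1.5Q) - 42q_i.
First-order condition (treating rivals' output as given): 344 - 3q_i - (3/2)·Σ_{j≠i} q_j = 0.
With identical firms every q_j equals q_i, so Σ_{j≠i} q_j = 2q_i and 344 = 6q_i, giving q_i = 172/3.

57.33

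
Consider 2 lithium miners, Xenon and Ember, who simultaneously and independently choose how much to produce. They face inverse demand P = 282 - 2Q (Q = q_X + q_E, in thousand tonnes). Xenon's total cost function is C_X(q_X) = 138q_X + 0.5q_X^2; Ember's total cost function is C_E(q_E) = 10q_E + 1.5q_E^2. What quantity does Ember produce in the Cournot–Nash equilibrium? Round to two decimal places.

Xenon's profit: π_X = (282 - 2Q)q_X - (138q_X + (1/2)q_X²). Setting ∂π_X/∂q_X = 0: 144 - 5q_X - 2(q_E) = 0.
Ember's first-order condition: 272 - 7q_E - 2(q_X) = 0.
So q_X = (144 - 2q_E)/5 and q_E = (272 - 2q_X)/7.
Solving the pair: q_X = 464/31, q_E = 1072/31.

34.58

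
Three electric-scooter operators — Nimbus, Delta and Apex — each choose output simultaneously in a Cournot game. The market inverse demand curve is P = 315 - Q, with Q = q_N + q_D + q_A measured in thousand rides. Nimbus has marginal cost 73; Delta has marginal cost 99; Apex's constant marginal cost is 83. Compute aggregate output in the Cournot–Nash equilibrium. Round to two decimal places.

Nimbus's profit: π_N = (315 - Q)q_N - (73q_N). Setting ∂π_N/∂q_N = 0: 242 - 2q_N - (q_D + q_A) = 0.
Delta's profit: π_D = (315 - Q)q_D - (99q_D). Setting ∂π_D/∂q_D = 0: 216 - 2q_D - (q_N + q_A) = 0.
Apex's first-order condition: 232 - 2q_A - (q_N + q_D) = 0.
Adding the 3 first-order conditions: 690 − 4Q = 0, so Q = 345/2.
Back-substituting: q_N = (242 − 345/2) = 139/2, q_D = (216 − 345/2) = 87/2, q_A = (232 − 345/2) = 119/2.
Total output Q = 139/2 + 87/2 + 119/2 = 345/2.

172.50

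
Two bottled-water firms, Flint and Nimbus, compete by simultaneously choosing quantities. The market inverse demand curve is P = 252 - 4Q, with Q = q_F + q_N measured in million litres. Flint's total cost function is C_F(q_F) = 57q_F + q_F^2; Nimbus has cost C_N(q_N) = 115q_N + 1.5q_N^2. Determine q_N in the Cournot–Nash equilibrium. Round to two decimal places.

Flint's profit: π_F = (252 - 4Q)q_F - (57q_F + q_F²). Setting ∂π_F/∂q_F = 0: 195 - 10q_F - 4(q_N) = 0.
Nimbus's first-order condition: 137 - 11q_N - 4(q_F) = 0.
Rearranging gives the reaction functions q_F = (195 - 4q_N)/10 and q_N = (137 - 4q_F)/11.
Substituting one into the other gives q_F = 1597/94 and q_N = 295/47.

6.28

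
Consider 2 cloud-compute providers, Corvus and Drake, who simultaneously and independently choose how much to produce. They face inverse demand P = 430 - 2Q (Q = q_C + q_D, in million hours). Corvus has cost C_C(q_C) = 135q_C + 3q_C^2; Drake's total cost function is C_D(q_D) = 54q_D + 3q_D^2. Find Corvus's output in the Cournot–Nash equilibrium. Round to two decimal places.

22.90

Corvus's profit: π_C = (430 - 2Q)q_C - (135q_C + 3q_C²). Setting ∂π_C/∂q_C = 0: 295 - 10q_C - 2(q_D) = 0.
Drake's profit: π_D = (430 - 2Q)q_D - (54q_D + 3q_D²). Setting ∂π_D/∂q_D = 0: 376 - 10q_D - 2(q_C) = 0.
Rearranging gives the reaction functions q_C = (295 - 2q_D)/10 and q_D = (376 - 2q_C)/10.
Solving the pair: q_C = 1099/48, q_D = 1585/48.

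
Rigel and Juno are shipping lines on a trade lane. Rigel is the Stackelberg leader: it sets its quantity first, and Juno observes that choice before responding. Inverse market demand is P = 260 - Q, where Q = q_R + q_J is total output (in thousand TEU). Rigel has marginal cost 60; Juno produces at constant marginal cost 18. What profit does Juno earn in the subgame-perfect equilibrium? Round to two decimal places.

Solve by backward induction. Given q_R, the follower Juno maximises π_J = (260 - q_R - q_J)q_J - 18q_J.
Follower FOC: 242 - q_R - 2q_J = 0, so q_J(q_R) = (242 - q_R)/2.
Rigel substitutes q_J(q_R) into its own profit: π_R = q_R(260 - q_R - (242 - q_R)/2) - 60q_R = (139 - (1/2)q_R)q_R - 60q_R.
Maximising: ∂π_R/∂q_R = 79 - q_R = 0, giving q_R = 79.
Then q_J = (242 - 79)/2 = 163/2.
Price P = 260 - 321/2 = 199/2.
Juno's profit: (199/2 - 18)·(163/2) = 6642.2500.

6642.25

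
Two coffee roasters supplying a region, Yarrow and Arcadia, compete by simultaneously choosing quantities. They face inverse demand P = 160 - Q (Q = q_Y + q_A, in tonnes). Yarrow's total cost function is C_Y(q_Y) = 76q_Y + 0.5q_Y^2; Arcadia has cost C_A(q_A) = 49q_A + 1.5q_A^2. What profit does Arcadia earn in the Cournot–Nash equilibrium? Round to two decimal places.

790.83

Yarrow's profit: π_Y = (160 - Q)q_Y - (76q_Y + (1/2)q_Y²). Setting ∂π_Y/∂q_Y = 0: 84 - 3q_Y - (q_A) = 0.
Arcadia's profit: π_A = (160 - Q)q_A - (49q_A + (3/2)q_A²). Setting ∂π_A/∂q_A = 0: 111 - 5q_A - (q_Y) = 0.
So q_Y = (84 - q_A)/3 and q_A = (111 - q_Y)/5.
Substituting one into the other gives q_Y = 309/14 and q_A = 249/14.
Price P = 160 - 279/7 = 841/7.
Arcadia's profit: (841/7)·(249/14) - 49·(249/14) - (3/2)(249/14)² = 790.8291.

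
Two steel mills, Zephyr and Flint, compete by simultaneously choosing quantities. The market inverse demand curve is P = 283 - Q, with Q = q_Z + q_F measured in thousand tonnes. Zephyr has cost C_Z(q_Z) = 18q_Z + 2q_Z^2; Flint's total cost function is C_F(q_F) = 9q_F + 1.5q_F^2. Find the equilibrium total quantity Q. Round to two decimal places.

83.79

Zephyr's profit: π_Z = (283 - Q)q_Z - (18q_Z + 2q_Z²). Setting ∂π_Z/∂q_Z = 0: 265 - 6q_Z - (q_F) = 0.
Flint's first-order condition: 274 - 5q_F - (q_Z) = 0.
Best responses: q_Z = (265 - q_F)/6, q_F = (274 - q_Z)/5.
Solving the pair: q_Z = 1051/29, q_F = 1379/29.
Total output Q = 1051/29 + 1379/29 = 83.7931.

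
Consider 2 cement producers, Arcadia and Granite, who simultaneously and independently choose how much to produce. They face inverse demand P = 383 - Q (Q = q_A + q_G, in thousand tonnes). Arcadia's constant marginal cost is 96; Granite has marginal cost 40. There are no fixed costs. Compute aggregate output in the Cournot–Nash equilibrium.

Arcadia's profit: π_A = (383 - Q)q_A - (96q_A). Setting ∂π_A/∂q_A = 0: 287 - 2q_A - (q_G) = 0.
Granite's profit: π_G = (383 - Q)q_G - (40q_G). Setting ∂π_G/∂q_G = 0: 343 - 2q_G - (q_A) = 0.
Rearranging gives the reaction functions q_A = (287 - q_G)/2 and q_G = (343 - q_A)/2.
Substituting one into the other gives q_A = 77 and q_G = 133.
Total output Q = 77 + 133 = 210.

210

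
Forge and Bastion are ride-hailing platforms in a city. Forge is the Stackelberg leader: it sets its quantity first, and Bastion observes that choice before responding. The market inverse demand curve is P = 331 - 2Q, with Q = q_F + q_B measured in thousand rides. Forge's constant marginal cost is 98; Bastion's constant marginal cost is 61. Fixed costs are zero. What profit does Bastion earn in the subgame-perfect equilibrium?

Solve by backward induction. Given q_F, the follower Bastion maximises π_B = (331 - 2q_F - 2q_B)q_B - 61q_B.
Follower FOC: 270 - 2q_F - 4q_B = 0, so q_B(q_F) = (270 - 2q_F)/4.
The leader anticipates this reaction. Substituting into P = 331 - 2Q gives P = 196 - q_F, so π_F = (196 - q_F)q_F - 98q_F.
Leader FOC: 98 - 2q_F = 0, so q_F = 49.
Then q_B = (270 - 2·49)/4 = 43.
Price P = 331 - 2·92 = 147.
Bastion's profit: (147 - 61)·43 = 3698.

3698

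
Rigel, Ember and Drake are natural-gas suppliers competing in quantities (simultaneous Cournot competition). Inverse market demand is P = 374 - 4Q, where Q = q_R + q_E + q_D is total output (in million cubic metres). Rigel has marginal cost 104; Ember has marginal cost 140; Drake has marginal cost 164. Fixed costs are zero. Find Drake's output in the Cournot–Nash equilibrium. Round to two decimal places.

Rigel's profit: π_R = (374 - 4Q)q_R - (104q_R). Setting ∂π_R/∂q_R = 0: 270 - 8q_R - 4(q_E + q_D) = 0.
Ember's first-order condition: 234 - 8q_E - 4(q_R + q_D) = 0.
Drake's first-order condition: 210 - 8q_D - 4(q_R + q_E) = 0.
Adding the 3 first-order conditions: 714 − 16Q = 0, so Q = 357/8.
Back-substituting: q_R = (270 − 357/2)/4 = 183/8, q_E = (234 − 357/2)/4 = 111/8, q_D = (210 − 357/2)/4 = 63/8.

7.88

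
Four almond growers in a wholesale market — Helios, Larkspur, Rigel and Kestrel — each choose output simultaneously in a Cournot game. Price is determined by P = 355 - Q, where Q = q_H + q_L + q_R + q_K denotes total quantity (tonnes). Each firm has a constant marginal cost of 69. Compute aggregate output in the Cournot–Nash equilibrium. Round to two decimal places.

228.80

A representative firm's profit is π_i = q_i(355 - Q) - 69q_i.
Setting ∂π_i/∂q_i = 0 with rivals' quantities fixed: 286 - 2q_i - Σ_{j≠i} q_j = 0.
With identical firms every q_j equals q_i, so Σ_{j≠i} q_j = 3q_i and 286 = 5q_i, giving q_i = 286/5.
Total output Q = 286/5 + 286/5 + 286/5 + 286/5 = 1144/5.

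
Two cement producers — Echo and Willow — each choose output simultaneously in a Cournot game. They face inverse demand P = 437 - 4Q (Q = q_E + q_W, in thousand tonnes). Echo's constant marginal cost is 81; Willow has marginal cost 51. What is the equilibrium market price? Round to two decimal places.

189.67

Echo's profit: π_E = (437 - 4Q)q_E - (81q_E). Setting ∂π_E/∂q_E = 0: 356 - 8q_E - 4(q_W) = 0.
Willow's first-order condition: 386 - 8q_W - 4(q_E) = 0.
Rearranging gives the reaction functions q_E = (356 - 4q_W)/8 and q_W = (386 - 4q_E)/8.
Substituting one into the other gives q_E = 163/6 and q_W = 104/3.
Total output Q = 371/6, so price P = 437 - 4·(371/6) = 569/3.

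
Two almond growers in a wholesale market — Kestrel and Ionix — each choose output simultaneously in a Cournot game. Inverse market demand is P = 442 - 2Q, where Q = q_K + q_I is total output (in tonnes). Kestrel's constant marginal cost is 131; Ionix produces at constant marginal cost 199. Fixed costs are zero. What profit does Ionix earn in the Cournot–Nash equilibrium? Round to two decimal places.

1701.39

Kestrel's profit: π_K = (442 - 2Q)q_K - (131q_K). Setting ∂π_K/∂q_K = 0: 311 - 4q_K - 2(q_I) = 0.
Ionix's first-order condition: 243 - 4q_I - 2(q_K) = 0.
Rearranging gives the reaction functions q_K = (311 - 2q_I)/4 and q_I = (243 - 2q_K)/4.
Substituting one into the other gives q_K = 379/6 and q_I = 175/6.
Price P = 442 - 2·(277/3) = 772/3.
Ionix's profit: (772/3 - 199)·(175/6) = 1701.3889.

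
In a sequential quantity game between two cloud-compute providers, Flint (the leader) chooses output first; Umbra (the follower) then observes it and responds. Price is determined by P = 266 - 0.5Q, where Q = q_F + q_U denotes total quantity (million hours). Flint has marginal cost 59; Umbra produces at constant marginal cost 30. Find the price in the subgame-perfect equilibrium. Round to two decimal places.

103.50

The follower Umbra best-responds to any q_F: π_U = (266 - 0.5Q)q_U - 30q_U.
Follower FOC: 236 - (1/2)q_F - q_U = 0, so q_U(q_F) = (236 - (1/2)q_F).
The leader anticipates this reaction. Substituting into P = 266 - 0.5Q gives P = 148 - (1/4)q_F, so π_F = (148 - (1/4)q_F)q_F - 59q_F.
The leader's first-order condition 89 - (1/2)q_F = 0 yields q_F = 178.
Then q_U = (236 - (1/2)·178) = 147.
Total output Q = 325, so price P = 266 - (1/2)·325 = 207/2.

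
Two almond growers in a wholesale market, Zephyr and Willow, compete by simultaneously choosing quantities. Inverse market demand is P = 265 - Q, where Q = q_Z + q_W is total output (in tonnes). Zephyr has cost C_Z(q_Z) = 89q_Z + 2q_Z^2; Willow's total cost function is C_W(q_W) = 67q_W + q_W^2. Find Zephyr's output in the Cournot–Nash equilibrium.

22

Zephyr's profit: π_Z = (265 - Q)q_Z - (89q_Z + 2q_Z²). Setting ∂π_Z/∂q_Z = 0: 176 - 6q_Z - (q_W) = 0.
Willow's profit: π_W = (265 - Q)q_W - (67q_W + q_W²). Setting ∂π_W/∂q_W = 0: 198 - 4q_W - (q_Z) = 0.
Best responses: q_Z = (176 - q_W)/6, q_W = (198 - q_Z)/4.
Solving the pair: q_Z = 22, q_W = 44.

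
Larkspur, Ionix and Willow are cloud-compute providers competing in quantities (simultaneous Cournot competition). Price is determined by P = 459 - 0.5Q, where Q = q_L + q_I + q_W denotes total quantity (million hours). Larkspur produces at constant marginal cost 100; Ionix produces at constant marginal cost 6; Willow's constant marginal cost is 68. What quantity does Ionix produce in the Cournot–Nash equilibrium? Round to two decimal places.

Larkspur's profit: π_L = (459 - 0.5Q)q_L - (100q_L). Setting ∂π_L/∂q_L = 0: 359 - q_L - (1/2)(q_I + q_W) = 0.
Ionix's first-order condition: 453 - q_I - (1/2)(q_L + q_W) = 0.
Willow's profit: π_W = (459 - 0.5Q)q_W - (68q_W). Setting ∂π_W/∂q_W = 0: 391 - q_W - (1/2)(q_L + q_I) = 0.
Adding the 3 first-order conditions: 1203 − 2Q = 0, so Q = 1203/2.
Back-substituting: q_L = (359 − 1203/4)/(1/2) = 233/2, q_I = (453 − 1203/4)/(1/2) = 609/2, q_W = (391 − 1203/4)/(1/2) = 361/2.

304.50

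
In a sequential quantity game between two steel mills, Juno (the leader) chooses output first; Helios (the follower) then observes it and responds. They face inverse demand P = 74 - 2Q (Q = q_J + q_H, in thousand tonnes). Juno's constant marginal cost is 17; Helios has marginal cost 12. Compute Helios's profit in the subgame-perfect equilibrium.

Solve by backward induction. Given q_J, the follower Helios maximises π_H = (74 - 2q_J - 2q_H)q_H - 12q_H.
∂π_H/∂q_H = 62 - 2q_J - 4q_H = 0 gives the reaction function q_H = (62 - 2q_J)/4.
The leader anticipates this reaction. Substituting into P = 74 - 2Q gives P = 43 - q_J, so π_J = (43 - q_J)q_J - 17q_J.
The leader's first-order condition 26 - 2q_J = 0 yields q_J = 13.
Then q_H = (62 - 2·13)/4 = 9.
Price P = 74 - 2·22 = 30.
Helios's profit: (30 - 12)·9 = 162.

162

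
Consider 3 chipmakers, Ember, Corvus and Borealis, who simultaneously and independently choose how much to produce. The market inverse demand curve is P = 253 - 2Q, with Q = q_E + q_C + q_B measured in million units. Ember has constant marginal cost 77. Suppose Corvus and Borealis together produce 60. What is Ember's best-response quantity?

14

With rivals' combined output fixed at 60, Ember's profit is π_E = (253 - 2·60 - 2q_E)q_E - (77q_E) = (133 - 2q_E)q_E - (77q_E).
∂π_E/∂q_E = 56 - 4q_E = 0, so q_E = 14.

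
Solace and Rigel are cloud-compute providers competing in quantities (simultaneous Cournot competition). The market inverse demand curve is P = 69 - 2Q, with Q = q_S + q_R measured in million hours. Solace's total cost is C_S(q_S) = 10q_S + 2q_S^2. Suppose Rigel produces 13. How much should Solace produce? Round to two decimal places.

With the rival's output fixed at 13, Solace's profit is π_S = (69 - 2·13 - 2q_S)q_S - (10q_S + 2q_S²) = (43 - 2q_S)q_S - (10q_S + 2q_S²).
∂π_S/∂q_S = 33 - 8q_S = 0, so q_S = 33/8.

4.13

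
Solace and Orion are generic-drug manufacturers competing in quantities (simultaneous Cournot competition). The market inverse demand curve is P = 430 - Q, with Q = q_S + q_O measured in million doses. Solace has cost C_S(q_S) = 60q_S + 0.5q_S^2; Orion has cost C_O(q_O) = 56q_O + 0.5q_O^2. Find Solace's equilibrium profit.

Solace's profit: π_S = (430 - Q)q_S - (60q_S + (1/2)q_S²). Setting ∂π_S/∂q_S = 0: 370 - 3q_S - (q_O) = 0.
Orion's first-order condition: 374 - 3q_O - (q_S) = 0.
So q_S = (370 - q_O)/3 and q_O = (374 - q_S)/3.
Solving the pair: q_S = 92, q_O = 94.
Price P = 430 - 186 = 244.
Solace's profit: 244·92 - 60·92 - (1/2)·92² = 12696.

12696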